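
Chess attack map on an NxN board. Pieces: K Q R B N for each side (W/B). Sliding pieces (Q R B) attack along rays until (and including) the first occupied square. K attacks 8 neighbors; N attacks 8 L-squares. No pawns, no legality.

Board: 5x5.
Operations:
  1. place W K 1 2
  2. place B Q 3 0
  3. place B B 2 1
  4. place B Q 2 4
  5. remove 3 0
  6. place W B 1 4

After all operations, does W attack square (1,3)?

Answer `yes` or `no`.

Op 1: place WK@(1,2)
Op 2: place BQ@(3,0)
Op 3: place BB@(2,1)
Op 4: place BQ@(2,4)
Op 5: remove (3,0)
Op 6: place WB@(1,4)
Per-piece attacks for W:
  WK@(1,2): attacks (1,3) (1,1) (2,2) (0,2) (2,3) (2,1) (0,3) (0,1)
  WB@(1,4): attacks (2,3) (3,2) (4,1) (0,3)
W attacks (1,3): yes

Answer: yes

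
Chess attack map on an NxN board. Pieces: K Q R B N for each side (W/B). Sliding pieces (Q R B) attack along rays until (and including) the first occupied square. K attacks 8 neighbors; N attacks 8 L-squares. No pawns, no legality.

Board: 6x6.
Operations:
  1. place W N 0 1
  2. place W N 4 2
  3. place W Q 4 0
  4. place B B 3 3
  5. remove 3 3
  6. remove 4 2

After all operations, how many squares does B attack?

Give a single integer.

Op 1: place WN@(0,1)
Op 2: place WN@(4,2)
Op 3: place WQ@(4,0)
Op 4: place BB@(3,3)
Op 5: remove (3,3)
Op 6: remove (4,2)
Per-piece attacks for B:
Union (0 distinct): (none)

Answer: 0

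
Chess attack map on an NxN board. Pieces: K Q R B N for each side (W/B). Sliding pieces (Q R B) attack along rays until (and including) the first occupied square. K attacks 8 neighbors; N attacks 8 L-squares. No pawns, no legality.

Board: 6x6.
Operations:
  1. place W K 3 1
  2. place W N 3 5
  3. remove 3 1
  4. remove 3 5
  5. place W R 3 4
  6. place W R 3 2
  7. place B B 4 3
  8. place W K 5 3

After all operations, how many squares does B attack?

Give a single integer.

Answer: 4

Derivation:
Op 1: place WK@(3,1)
Op 2: place WN@(3,5)
Op 3: remove (3,1)
Op 4: remove (3,5)
Op 5: place WR@(3,4)
Op 6: place WR@(3,2)
Op 7: place BB@(4,3)
Op 8: place WK@(5,3)
Per-piece attacks for B:
  BB@(4,3): attacks (5,4) (5,2) (3,4) (3,2) [ray(-1,1) blocked at (3,4); ray(-1,-1) blocked at (3,2)]
Union (4 distinct): (3,2) (3,4) (5,2) (5,4)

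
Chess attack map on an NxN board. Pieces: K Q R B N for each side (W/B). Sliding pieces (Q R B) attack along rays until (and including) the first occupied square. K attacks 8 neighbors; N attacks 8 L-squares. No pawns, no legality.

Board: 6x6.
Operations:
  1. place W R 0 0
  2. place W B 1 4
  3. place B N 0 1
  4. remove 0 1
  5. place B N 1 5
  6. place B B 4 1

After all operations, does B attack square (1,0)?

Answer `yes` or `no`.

Answer: no

Derivation:
Op 1: place WR@(0,0)
Op 2: place WB@(1,4)
Op 3: place BN@(0,1)
Op 4: remove (0,1)
Op 5: place BN@(1,5)
Op 6: place BB@(4,1)
Per-piece attacks for B:
  BN@(1,5): attacks (2,3) (3,4) (0,3)
  BB@(4,1): attacks (5,2) (5,0) (3,2) (2,3) (1,4) (3,0) [ray(-1,1) blocked at (1,4)]
B attacks (1,0): no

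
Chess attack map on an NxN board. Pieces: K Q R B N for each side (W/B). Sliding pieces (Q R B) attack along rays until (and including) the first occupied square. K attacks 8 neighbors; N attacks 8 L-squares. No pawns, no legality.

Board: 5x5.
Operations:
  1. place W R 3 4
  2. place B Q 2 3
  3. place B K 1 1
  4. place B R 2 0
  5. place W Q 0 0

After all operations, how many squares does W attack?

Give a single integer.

Answer: 14

Derivation:
Op 1: place WR@(3,4)
Op 2: place BQ@(2,3)
Op 3: place BK@(1,1)
Op 4: place BR@(2,0)
Op 5: place WQ@(0,0)
Per-piece attacks for W:
  WQ@(0,0): attacks (0,1) (0,2) (0,3) (0,4) (1,0) (2,0) (1,1) [ray(1,0) blocked at (2,0); ray(1,1) blocked at (1,1)]
  WR@(3,4): attacks (3,3) (3,2) (3,1) (3,0) (4,4) (2,4) (1,4) (0,4)
Union (14 distinct): (0,1) (0,2) (0,3) (0,4) (1,0) (1,1) (1,4) (2,0) (2,4) (3,0) (3,1) (3,2) (3,3) (4,4)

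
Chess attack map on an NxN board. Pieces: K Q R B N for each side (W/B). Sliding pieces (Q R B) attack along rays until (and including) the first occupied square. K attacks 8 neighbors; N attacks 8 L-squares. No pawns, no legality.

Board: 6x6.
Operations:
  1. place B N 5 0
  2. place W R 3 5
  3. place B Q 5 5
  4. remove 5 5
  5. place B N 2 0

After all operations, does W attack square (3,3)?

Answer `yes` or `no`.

Op 1: place BN@(5,0)
Op 2: place WR@(3,5)
Op 3: place BQ@(5,5)
Op 4: remove (5,5)
Op 5: place BN@(2,0)
Per-piece attacks for W:
  WR@(3,5): attacks (3,4) (3,3) (3,2) (3,1) (3,0) (4,5) (5,5) (2,5) (1,5) (0,5)
W attacks (3,3): yes

Answer: yes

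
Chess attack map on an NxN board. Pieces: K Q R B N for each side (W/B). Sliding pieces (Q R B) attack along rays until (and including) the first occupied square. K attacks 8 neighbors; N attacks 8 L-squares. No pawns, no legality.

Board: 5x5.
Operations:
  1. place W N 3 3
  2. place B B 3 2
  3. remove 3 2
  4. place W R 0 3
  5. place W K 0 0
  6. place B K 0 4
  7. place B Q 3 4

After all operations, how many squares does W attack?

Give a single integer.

Op 1: place WN@(3,3)
Op 2: place BB@(3,2)
Op 3: remove (3,2)
Op 4: place WR@(0,3)
Op 5: place WK@(0,0)
Op 6: place BK@(0,4)
Op 7: place BQ@(3,4)
Per-piece attacks for W:
  WK@(0,0): attacks (0,1) (1,0) (1,1)
  WR@(0,3): attacks (0,4) (0,2) (0,1) (0,0) (1,3) (2,3) (3,3) [ray(0,1) blocked at (0,4); ray(0,-1) blocked at (0,0); ray(1,0) blocked at (3,3)]
  WN@(3,3): attacks (1,4) (4,1) (2,1) (1,2)
Union (13 distinct): (0,0) (0,1) (0,2) (0,4) (1,0) (1,1) (1,2) (1,3) (1,4) (2,1) (2,3) (3,3) (4,1)

Answer: 13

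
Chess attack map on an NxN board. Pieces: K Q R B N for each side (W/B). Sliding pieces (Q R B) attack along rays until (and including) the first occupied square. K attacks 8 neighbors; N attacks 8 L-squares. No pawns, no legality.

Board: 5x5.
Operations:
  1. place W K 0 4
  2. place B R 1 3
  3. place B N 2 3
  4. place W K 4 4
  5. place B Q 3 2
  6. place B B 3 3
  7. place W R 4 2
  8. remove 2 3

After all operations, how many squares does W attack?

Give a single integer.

Op 1: place WK@(0,4)
Op 2: place BR@(1,3)
Op 3: place BN@(2,3)
Op 4: place WK@(4,4)
Op 5: place BQ@(3,2)
Op 6: place BB@(3,3)
Op 7: place WR@(4,2)
Op 8: remove (2,3)
Per-piece attacks for W:
  WK@(0,4): attacks (0,3) (1,4) (1,3)
  WR@(4,2): attacks (4,3) (4,4) (4,1) (4,0) (3,2) [ray(0,1) blocked at (4,4); ray(-1,0) blocked at (3,2)]
  WK@(4,4): attacks (4,3) (3,4) (3,3)
Union (10 distinct): (0,3) (1,3) (1,4) (3,2) (3,3) (3,4) (4,0) (4,1) (4,3) (4,4)

Answer: 10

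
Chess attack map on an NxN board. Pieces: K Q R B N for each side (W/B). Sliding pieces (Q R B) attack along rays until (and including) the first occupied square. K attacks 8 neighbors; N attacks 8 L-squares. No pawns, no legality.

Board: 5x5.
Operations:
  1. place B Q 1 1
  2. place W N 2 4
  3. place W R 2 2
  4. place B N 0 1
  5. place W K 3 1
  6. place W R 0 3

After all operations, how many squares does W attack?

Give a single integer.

Answer: 18

Derivation:
Op 1: place BQ@(1,1)
Op 2: place WN@(2,4)
Op 3: place WR@(2,2)
Op 4: place BN@(0,1)
Op 5: place WK@(3,1)
Op 6: place WR@(0,3)
Per-piece attacks for W:
  WR@(0,3): attacks (0,4) (0,2) (0,1) (1,3) (2,3) (3,3) (4,3) [ray(0,-1) blocked at (0,1)]
  WR@(2,2): attacks (2,3) (2,4) (2,1) (2,0) (3,2) (4,2) (1,2) (0,2) [ray(0,1) blocked at (2,4)]
  WN@(2,4): attacks (3,2) (4,3) (1,2) (0,3)
  WK@(3,1): attacks (3,2) (3,0) (4,1) (2,1) (4,2) (4,0) (2,2) (2,0)
Union (18 distinct): (0,1) (0,2) (0,3) (0,4) (1,2) (1,3) (2,0) (2,1) (2,2) (2,3) (2,4) (3,0) (3,2) (3,3) (4,0) (4,1) (4,2) (4,3)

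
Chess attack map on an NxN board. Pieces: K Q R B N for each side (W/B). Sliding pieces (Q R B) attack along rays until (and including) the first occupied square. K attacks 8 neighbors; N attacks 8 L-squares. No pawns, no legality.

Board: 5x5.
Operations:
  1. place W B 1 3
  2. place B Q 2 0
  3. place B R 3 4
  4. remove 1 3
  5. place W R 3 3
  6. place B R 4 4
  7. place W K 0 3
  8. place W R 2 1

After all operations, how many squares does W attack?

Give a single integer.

Answer: 18

Derivation:
Op 1: place WB@(1,3)
Op 2: place BQ@(2,0)
Op 3: place BR@(3,4)
Op 4: remove (1,3)
Op 5: place WR@(3,3)
Op 6: place BR@(4,4)
Op 7: place WK@(0,3)
Op 8: place WR@(2,1)
Per-piece attacks for W:
  WK@(0,3): attacks (0,4) (0,2) (1,3) (1,4) (1,2)
  WR@(2,1): attacks (2,2) (2,3) (2,4) (2,0) (3,1) (4,1) (1,1) (0,1) [ray(0,-1) blocked at (2,0)]
  WR@(3,3): attacks (3,4) (3,2) (3,1) (3,0) (4,3) (2,3) (1,3) (0,3) [ray(0,1) blocked at (3,4); ray(-1,0) blocked at (0,3)]
Union (18 distinct): (0,1) (0,2) (0,3) (0,4) (1,1) (1,2) (1,3) (1,4) (2,0) (2,2) (2,3) (2,4) (3,0) (3,1) (3,2) (3,4) (4,1) (4,3)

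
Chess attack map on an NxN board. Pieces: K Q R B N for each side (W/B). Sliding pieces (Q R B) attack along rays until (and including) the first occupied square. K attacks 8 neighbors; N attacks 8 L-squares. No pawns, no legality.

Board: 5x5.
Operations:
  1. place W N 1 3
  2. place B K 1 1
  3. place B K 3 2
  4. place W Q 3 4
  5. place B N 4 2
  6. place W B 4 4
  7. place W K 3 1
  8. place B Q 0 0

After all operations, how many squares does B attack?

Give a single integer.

Op 1: place WN@(1,3)
Op 2: place BK@(1,1)
Op 3: place BK@(3,2)
Op 4: place WQ@(3,4)
Op 5: place BN@(4,2)
Op 6: place WB@(4,4)
Op 7: place WK@(3,1)
Op 8: place BQ@(0,0)
Per-piece attacks for B:
  BQ@(0,0): attacks (0,1) (0,2) (0,3) (0,4) (1,0) (2,0) (3,0) (4,0) (1,1) [ray(1,1) blocked at (1,1)]
  BK@(1,1): attacks (1,2) (1,0) (2,1) (0,1) (2,2) (2,0) (0,2) (0,0)
  BK@(3,2): attacks (3,3) (3,1) (4,2) (2,2) (4,3) (4,1) (2,3) (2,1)
  BN@(4,2): attacks (3,4) (2,3) (3,0) (2,1)
Union (20 distinct): (0,0) (0,1) (0,2) (0,3) (0,4) (1,0) (1,1) (1,2) (2,0) (2,1) (2,2) (2,3) (3,0) (3,1) (3,3) (3,4) (4,0) (4,1) (4,2) (4,3)

Answer: 20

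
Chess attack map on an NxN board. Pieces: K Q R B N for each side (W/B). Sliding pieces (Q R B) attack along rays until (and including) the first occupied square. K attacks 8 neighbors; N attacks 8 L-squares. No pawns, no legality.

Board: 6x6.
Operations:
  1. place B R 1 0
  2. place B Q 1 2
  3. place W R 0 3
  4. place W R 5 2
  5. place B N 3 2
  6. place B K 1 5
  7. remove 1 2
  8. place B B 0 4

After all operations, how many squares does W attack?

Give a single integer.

Answer: 15

Derivation:
Op 1: place BR@(1,0)
Op 2: place BQ@(1,2)
Op 3: place WR@(0,3)
Op 4: place WR@(5,2)
Op 5: place BN@(3,2)
Op 6: place BK@(1,5)
Op 7: remove (1,2)
Op 8: place BB@(0,4)
Per-piece attacks for W:
  WR@(0,3): attacks (0,4) (0,2) (0,1) (0,0) (1,3) (2,3) (3,3) (4,3) (5,3) [ray(0,1) blocked at (0,4)]
  WR@(5,2): attacks (5,3) (5,4) (5,5) (5,1) (5,0) (4,2) (3,2) [ray(-1,0) blocked at (3,2)]
Union (15 distinct): (0,0) (0,1) (0,2) (0,4) (1,3) (2,3) (3,2) (3,3) (4,2) (4,3) (5,0) (5,1) (5,3) (5,4) (5,5)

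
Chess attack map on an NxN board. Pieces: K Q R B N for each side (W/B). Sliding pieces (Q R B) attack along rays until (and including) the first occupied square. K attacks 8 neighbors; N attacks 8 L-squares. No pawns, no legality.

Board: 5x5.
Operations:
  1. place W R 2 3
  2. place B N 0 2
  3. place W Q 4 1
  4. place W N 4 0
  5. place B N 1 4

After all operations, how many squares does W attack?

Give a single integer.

Answer: 17

Derivation:
Op 1: place WR@(2,3)
Op 2: place BN@(0,2)
Op 3: place WQ@(4,1)
Op 4: place WN@(4,0)
Op 5: place BN@(1,4)
Per-piece attacks for W:
  WR@(2,3): attacks (2,4) (2,2) (2,1) (2,0) (3,3) (4,3) (1,3) (0,3)
  WN@(4,0): attacks (3,2) (2,1)
  WQ@(4,1): attacks (4,2) (4,3) (4,4) (4,0) (3,1) (2,1) (1,1) (0,1) (3,2) (2,3) (3,0) [ray(0,-1) blocked at (4,0); ray(-1,1) blocked at (2,3)]
Union (17 distinct): (0,1) (0,3) (1,1) (1,3) (2,0) (2,1) (2,2) (2,3) (2,4) (3,0) (3,1) (3,2) (3,3) (4,0) (4,2) (4,3) (4,4)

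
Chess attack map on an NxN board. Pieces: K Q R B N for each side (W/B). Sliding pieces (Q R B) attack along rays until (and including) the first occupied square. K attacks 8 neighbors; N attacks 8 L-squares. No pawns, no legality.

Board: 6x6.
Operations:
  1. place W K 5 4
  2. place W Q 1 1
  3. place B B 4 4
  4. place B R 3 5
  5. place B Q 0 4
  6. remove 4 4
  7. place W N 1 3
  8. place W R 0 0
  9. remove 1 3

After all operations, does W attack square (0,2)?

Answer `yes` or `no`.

Op 1: place WK@(5,4)
Op 2: place WQ@(1,1)
Op 3: place BB@(4,4)
Op 4: place BR@(3,5)
Op 5: place BQ@(0,4)
Op 6: remove (4,4)
Op 7: place WN@(1,3)
Op 8: place WR@(0,0)
Op 9: remove (1,3)
Per-piece attacks for W:
  WR@(0,0): attacks (0,1) (0,2) (0,3) (0,4) (1,0) (2,0) (3,0) (4,0) (5,0) [ray(0,1) blocked at (0,4)]
  WQ@(1,1): attacks (1,2) (1,3) (1,4) (1,5) (1,0) (2,1) (3,1) (4,1) (5,1) (0,1) (2,2) (3,3) (4,4) (5,5) (2,0) (0,2) (0,0) [ray(-1,-1) blocked at (0,0)]
  WK@(5,4): attacks (5,5) (5,3) (4,4) (4,5) (4,3)
W attacks (0,2): yes

Answer: yes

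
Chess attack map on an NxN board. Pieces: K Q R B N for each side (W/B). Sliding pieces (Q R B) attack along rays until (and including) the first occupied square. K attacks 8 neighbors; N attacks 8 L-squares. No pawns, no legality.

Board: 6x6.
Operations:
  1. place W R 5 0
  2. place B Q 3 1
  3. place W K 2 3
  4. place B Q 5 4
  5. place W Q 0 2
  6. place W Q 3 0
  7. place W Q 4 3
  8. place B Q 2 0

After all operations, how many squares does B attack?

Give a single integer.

Op 1: place WR@(5,0)
Op 2: place BQ@(3,1)
Op 3: place WK@(2,3)
Op 4: place BQ@(5,4)
Op 5: place WQ@(0,2)
Op 6: place WQ@(3,0)
Op 7: place WQ@(4,3)
Op 8: place BQ@(2,0)
Per-piece attacks for B:
  BQ@(2,0): attacks (2,1) (2,2) (2,3) (3,0) (1,0) (0,0) (3,1) (1,1) (0,2) [ray(0,1) blocked at (2,3); ray(1,0) blocked at (3,0); ray(1,1) blocked at (3,1); ray(-1,1) blocked at (0,2)]
  BQ@(3,1): attacks (3,2) (3,3) (3,4) (3,5) (3,0) (4,1) (5,1) (2,1) (1,1) (0,1) (4,2) (5,3) (4,0) (2,2) (1,3) (0,4) (2,0) [ray(0,-1) blocked at (3,0); ray(-1,-1) blocked at (2,0)]
  BQ@(5,4): attacks (5,5) (5,3) (5,2) (5,1) (5,0) (4,4) (3,4) (2,4) (1,4) (0,4) (4,5) (4,3) [ray(0,-1) blocked at (5,0); ray(-1,-1) blocked at (4,3)]
Union (30 distinct): (0,0) (0,1) (0,2) (0,4) (1,0) (1,1) (1,3) (1,4) (2,0) (2,1) (2,2) (2,3) (2,4) (3,0) (3,1) (3,2) (3,3) (3,4) (3,5) (4,0) (4,1) (4,2) (4,3) (4,4) (4,5) (5,0) (5,1) (5,2) (5,3) (5,5)

Answer: 30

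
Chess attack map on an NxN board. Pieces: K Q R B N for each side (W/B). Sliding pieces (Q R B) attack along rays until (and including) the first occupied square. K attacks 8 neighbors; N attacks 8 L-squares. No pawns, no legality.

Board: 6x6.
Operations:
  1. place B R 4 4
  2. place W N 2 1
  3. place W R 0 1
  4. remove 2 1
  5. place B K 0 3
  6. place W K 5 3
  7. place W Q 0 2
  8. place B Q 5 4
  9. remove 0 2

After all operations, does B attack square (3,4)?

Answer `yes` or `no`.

Answer: yes

Derivation:
Op 1: place BR@(4,4)
Op 2: place WN@(2,1)
Op 3: place WR@(0,1)
Op 4: remove (2,1)
Op 5: place BK@(0,3)
Op 6: place WK@(5,3)
Op 7: place WQ@(0,2)
Op 8: place BQ@(5,4)
Op 9: remove (0,2)
Per-piece attacks for B:
  BK@(0,3): attacks (0,4) (0,2) (1,3) (1,4) (1,2)
  BR@(4,4): attacks (4,5) (4,3) (4,2) (4,1) (4,0) (5,4) (3,4) (2,4) (1,4) (0,4) [ray(1,0) blocked at (5,4)]
  BQ@(5,4): attacks (5,5) (5,3) (4,4) (4,5) (4,3) (3,2) (2,1) (1,0) [ray(0,-1) blocked at (5,3); ray(-1,0) blocked at (4,4)]
B attacks (3,4): yes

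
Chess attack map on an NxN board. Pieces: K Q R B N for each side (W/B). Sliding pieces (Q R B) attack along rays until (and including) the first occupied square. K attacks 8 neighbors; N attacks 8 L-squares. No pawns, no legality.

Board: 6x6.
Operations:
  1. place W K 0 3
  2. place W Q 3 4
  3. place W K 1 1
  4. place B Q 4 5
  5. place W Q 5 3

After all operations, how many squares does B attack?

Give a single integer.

Answer: 12

Derivation:
Op 1: place WK@(0,3)
Op 2: place WQ@(3,4)
Op 3: place WK@(1,1)
Op 4: place BQ@(4,5)
Op 5: place WQ@(5,3)
Per-piece attacks for B:
  BQ@(4,5): attacks (4,4) (4,3) (4,2) (4,1) (4,0) (5,5) (3,5) (2,5) (1,5) (0,5) (5,4) (3,4) [ray(-1,-1) blocked at (3,4)]
Union (12 distinct): (0,5) (1,5) (2,5) (3,4) (3,5) (4,0) (4,1) (4,2) (4,3) (4,4) (5,4) (5,5)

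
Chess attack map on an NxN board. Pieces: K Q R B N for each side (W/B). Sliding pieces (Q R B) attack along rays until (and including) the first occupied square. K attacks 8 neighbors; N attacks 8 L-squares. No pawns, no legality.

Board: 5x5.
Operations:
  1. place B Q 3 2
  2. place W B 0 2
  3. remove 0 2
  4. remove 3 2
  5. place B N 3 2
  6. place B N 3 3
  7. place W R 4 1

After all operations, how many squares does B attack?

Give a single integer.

Op 1: place BQ@(3,2)
Op 2: place WB@(0,2)
Op 3: remove (0,2)
Op 4: remove (3,2)
Op 5: place BN@(3,2)
Op 6: place BN@(3,3)
Op 7: place WR@(4,1)
Per-piece attacks for B:
  BN@(3,2): attacks (4,4) (2,4) (1,3) (4,0) (2,0) (1,1)
  BN@(3,3): attacks (1,4) (4,1) (2,1) (1,2)
Union (10 distinct): (1,1) (1,2) (1,3) (1,4) (2,0) (2,1) (2,4) (4,0) (4,1) (4,4)

Answer: 10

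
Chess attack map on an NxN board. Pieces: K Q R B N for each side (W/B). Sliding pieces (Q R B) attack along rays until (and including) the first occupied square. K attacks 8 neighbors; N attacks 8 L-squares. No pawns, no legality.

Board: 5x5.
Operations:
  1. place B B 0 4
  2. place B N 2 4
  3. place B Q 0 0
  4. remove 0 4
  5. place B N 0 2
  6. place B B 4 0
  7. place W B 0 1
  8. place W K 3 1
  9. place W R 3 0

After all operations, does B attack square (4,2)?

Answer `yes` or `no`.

Op 1: place BB@(0,4)
Op 2: place BN@(2,4)
Op 3: place BQ@(0,0)
Op 4: remove (0,4)
Op 5: place BN@(0,2)
Op 6: place BB@(4,0)
Op 7: place WB@(0,1)
Op 8: place WK@(3,1)
Op 9: place WR@(3,0)
Per-piece attacks for B:
  BQ@(0,0): attacks (0,1) (1,0) (2,0) (3,0) (1,1) (2,2) (3,3) (4,4) [ray(0,1) blocked at (0,1); ray(1,0) blocked at (3,0)]
  BN@(0,2): attacks (1,4) (2,3) (1,0) (2,1)
  BN@(2,4): attacks (3,2) (4,3) (1,2) (0,3)
  BB@(4,0): attacks (3,1) [ray(-1,1) blocked at (3,1)]
B attacks (4,2): no

Answer: no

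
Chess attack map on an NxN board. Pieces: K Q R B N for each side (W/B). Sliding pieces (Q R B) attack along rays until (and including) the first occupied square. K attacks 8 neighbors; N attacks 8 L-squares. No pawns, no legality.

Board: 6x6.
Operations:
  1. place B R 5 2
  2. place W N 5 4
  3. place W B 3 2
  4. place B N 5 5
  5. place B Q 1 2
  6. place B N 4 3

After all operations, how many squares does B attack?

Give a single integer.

Answer: 25

Derivation:
Op 1: place BR@(5,2)
Op 2: place WN@(5,4)
Op 3: place WB@(3,2)
Op 4: place BN@(5,5)
Op 5: place BQ@(1,2)
Op 6: place BN@(4,3)
Per-piece attacks for B:
  BQ@(1,2): attacks (1,3) (1,4) (1,5) (1,1) (1,0) (2,2) (3,2) (0,2) (2,3) (3,4) (4,5) (2,1) (3,0) (0,3) (0,1) [ray(1,0) blocked at (3,2)]
  BN@(4,3): attacks (5,5) (3,5) (2,4) (5,1) (3,1) (2,2)
  BR@(5,2): attacks (5,3) (5,4) (5,1) (5,0) (4,2) (3,2) [ray(0,1) blocked at (5,4); ray(-1,0) blocked at (3,2)]
  BN@(5,5): attacks (4,3) (3,4)
Union (25 distinct): (0,1) (0,2) (0,3) (1,0) (1,1) (1,3) (1,4) (1,5) (2,1) (2,2) (2,3) (2,4) (3,0) (3,1) (3,2) (3,4) (3,5) (4,2) (4,3) (4,5) (5,0) (5,1) (5,3) (5,4) (5,5)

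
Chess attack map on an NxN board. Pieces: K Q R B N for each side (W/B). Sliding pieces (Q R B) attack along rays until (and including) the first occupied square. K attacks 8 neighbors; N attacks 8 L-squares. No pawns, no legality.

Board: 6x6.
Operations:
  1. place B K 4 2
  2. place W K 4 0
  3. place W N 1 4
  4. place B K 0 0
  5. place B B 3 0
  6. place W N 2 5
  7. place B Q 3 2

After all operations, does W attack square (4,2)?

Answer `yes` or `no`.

Answer: no

Derivation:
Op 1: place BK@(4,2)
Op 2: place WK@(4,0)
Op 3: place WN@(1,4)
Op 4: place BK@(0,0)
Op 5: place BB@(3,0)
Op 6: place WN@(2,5)
Op 7: place BQ@(3,2)
Per-piece attacks for W:
  WN@(1,4): attacks (3,5) (2,2) (3,3) (0,2)
  WN@(2,5): attacks (3,3) (4,4) (1,3) (0,4)
  WK@(4,0): attacks (4,1) (5,0) (3,0) (5,1) (3,1)
W attacks (4,2): no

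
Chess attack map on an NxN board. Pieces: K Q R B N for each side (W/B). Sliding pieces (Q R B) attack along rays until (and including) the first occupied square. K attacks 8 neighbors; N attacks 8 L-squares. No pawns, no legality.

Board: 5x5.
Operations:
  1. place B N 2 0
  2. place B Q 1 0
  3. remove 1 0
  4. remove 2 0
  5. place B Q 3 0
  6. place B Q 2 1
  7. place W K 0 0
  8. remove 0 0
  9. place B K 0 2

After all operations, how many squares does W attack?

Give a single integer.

Op 1: place BN@(2,0)
Op 2: place BQ@(1,0)
Op 3: remove (1,0)
Op 4: remove (2,0)
Op 5: place BQ@(3,0)
Op 6: place BQ@(2,1)
Op 7: place WK@(0,0)
Op 8: remove (0,0)
Op 9: place BK@(0,2)
Per-piece attacks for W:
Union (0 distinct): (none)

Answer: 0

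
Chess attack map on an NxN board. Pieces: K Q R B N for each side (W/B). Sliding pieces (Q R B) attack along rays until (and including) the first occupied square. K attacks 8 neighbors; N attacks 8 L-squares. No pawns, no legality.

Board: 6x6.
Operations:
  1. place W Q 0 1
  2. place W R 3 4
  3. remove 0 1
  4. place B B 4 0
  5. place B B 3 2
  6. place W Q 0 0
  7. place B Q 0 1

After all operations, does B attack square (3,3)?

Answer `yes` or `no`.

Answer: no

Derivation:
Op 1: place WQ@(0,1)
Op 2: place WR@(3,4)
Op 3: remove (0,1)
Op 4: place BB@(4,0)
Op 5: place BB@(3,2)
Op 6: place WQ@(0,0)
Op 7: place BQ@(0,1)
Per-piece attacks for B:
  BQ@(0,1): attacks (0,2) (0,3) (0,4) (0,5) (0,0) (1,1) (2,1) (3,1) (4,1) (5,1) (1,2) (2,3) (3,4) (1,0) [ray(0,-1) blocked at (0,0); ray(1,1) blocked at (3,4)]
  BB@(3,2): attacks (4,3) (5,4) (4,1) (5,0) (2,3) (1,4) (0,5) (2,1) (1,0)
  BB@(4,0): attacks (5,1) (3,1) (2,2) (1,3) (0,4)
B attacks (3,3): no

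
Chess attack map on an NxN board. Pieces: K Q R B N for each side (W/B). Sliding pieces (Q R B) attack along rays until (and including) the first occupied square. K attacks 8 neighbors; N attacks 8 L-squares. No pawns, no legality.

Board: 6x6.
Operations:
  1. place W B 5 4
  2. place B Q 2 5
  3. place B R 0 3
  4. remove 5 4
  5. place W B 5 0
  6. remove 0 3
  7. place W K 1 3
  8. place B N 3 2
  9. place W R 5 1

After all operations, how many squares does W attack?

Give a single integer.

Answer: 19

Derivation:
Op 1: place WB@(5,4)
Op 2: place BQ@(2,5)
Op 3: place BR@(0,3)
Op 4: remove (5,4)
Op 5: place WB@(5,0)
Op 6: remove (0,3)
Op 7: place WK@(1,3)
Op 8: place BN@(3,2)
Op 9: place WR@(5,1)
Per-piece attacks for W:
  WK@(1,3): attacks (1,4) (1,2) (2,3) (0,3) (2,4) (2,2) (0,4) (0,2)
  WB@(5,0): attacks (4,1) (3,2) [ray(-1,1) blocked at (3,2)]
  WR@(5,1): attacks (5,2) (5,3) (5,4) (5,5) (5,0) (4,1) (3,1) (2,1) (1,1) (0,1) [ray(0,-1) blocked at (5,0)]
Union (19 distinct): (0,1) (0,2) (0,3) (0,4) (1,1) (1,2) (1,4) (2,1) (2,2) (2,3) (2,4) (3,1) (3,2) (4,1) (5,0) (5,2) (5,3) (5,4) (5,5)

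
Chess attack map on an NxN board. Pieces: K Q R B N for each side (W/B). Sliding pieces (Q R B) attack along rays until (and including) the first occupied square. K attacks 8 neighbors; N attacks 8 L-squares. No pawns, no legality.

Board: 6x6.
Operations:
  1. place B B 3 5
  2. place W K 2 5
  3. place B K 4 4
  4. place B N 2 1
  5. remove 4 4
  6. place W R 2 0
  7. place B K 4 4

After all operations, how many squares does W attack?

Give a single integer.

Answer: 11

Derivation:
Op 1: place BB@(3,5)
Op 2: place WK@(2,5)
Op 3: place BK@(4,4)
Op 4: place BN@(2,1)
Op 5: remove (4,4)
Op 6: place WR@(2,0)
Op 7: place BK@(4,4)
Per-piece attacks for W:
  WR@(2,0): attacks (2,1) (3,0) (4,0) (5,0) (1,0) (0,0) [ray(0,1) blocked at (2,1)]
  WK@(2,5): attacks (2,4) (3,5) (1,5) (3,4) (1,4)
Union (11 distinct): (0,0) (1,0) (1,4) (1,5) (2,1) (2,4) (3,0) (3,4) (3,5) (4,0) (5,0)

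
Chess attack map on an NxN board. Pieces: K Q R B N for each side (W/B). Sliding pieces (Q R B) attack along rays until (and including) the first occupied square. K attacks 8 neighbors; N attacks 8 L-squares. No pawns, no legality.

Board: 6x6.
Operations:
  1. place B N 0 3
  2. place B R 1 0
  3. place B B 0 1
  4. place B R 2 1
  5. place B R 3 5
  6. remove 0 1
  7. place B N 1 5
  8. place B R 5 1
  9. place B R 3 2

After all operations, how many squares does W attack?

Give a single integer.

Answer: 0

Derivation:
Op 1: place BN@(0,3)
Op 2: place BR@(1,0)
Op 3: place BB@(0,1)
Op 4: place BR@(2,1)
Op 5: place BR@(3,5)
Op 6: remove (0,1)
Op 7: place BN@(1,5)
Op 8: place BR@(5,1)
Op 9: place BR@(3,2)
Per-piece attacks for W:
Union (0 distinct): (none)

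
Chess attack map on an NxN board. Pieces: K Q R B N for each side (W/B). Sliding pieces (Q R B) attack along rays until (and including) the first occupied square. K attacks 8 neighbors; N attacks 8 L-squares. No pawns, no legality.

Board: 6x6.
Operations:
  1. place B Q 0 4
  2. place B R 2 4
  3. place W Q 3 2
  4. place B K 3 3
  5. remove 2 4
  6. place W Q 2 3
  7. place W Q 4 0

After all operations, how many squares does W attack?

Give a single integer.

Answer: 30

Derivation:
Op 1: place BQ@(0,4)
Op 2: place BR@(2,4)
Op 3: place WQ@(3,2)
Op 4: place BK@(3,3)
Op 5: remove (2,4)
Op 6: place WQ@(2,3)
Op 7: place WQ@(4,0)
Per-piece attacks for W:
  WQ@(2,3): attacks (2,4) (2,5) (2,2) (2,1) (2,0) (3,3) (1,3) (0,3) (3,4) (4,5) (3,2) (1,4) (0,5) (1,2) (0,1) [ray(1,0) blocked at (3,3); ray(1,-1) blocked at (3,2)]
  WQ@(3,2): attacks (3,3) (3,1) (3,0) (4,2) (5,2) (2,2) (1,2) (0,2) (4,3) (5,4) (4,1) (5,0) (2,3) (2,1) (1,0) [ray(0,1) blocked at (3,3); ray(-1,1) blocked at (2,3)]
  WQ@(4,0): attacks (4,1) (4,2) (4,3) (4,4) (4,5) (5,0) (3,0) (2,0) (1,0) (0,0) (5,1) (3,1) (2,2) (1,3) (0,4) [ray(-1,1) blocked at (0,4)]
Union (30 distinct): (0,0) (0,1) (0,2) (0,3) (0,4) (0,5) (1,0) (1,2) (1,3) (1,4) (2,0) (2,1) (2,2) (2,3) (2,4) (2,5) (3,0) (3,1) (3,2) (3,3) (3,4) (4,1) (4,2) (4,3) (4,4) (4,5) (5,0) (5,1) (5,2) (5,4)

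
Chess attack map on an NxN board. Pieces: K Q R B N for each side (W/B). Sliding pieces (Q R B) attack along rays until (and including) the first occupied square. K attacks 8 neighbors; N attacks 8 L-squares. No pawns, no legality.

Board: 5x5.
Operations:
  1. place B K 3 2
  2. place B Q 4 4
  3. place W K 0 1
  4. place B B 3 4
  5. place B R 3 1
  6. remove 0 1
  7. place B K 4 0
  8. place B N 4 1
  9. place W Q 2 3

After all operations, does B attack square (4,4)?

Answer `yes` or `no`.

Answer: no

Derivation:
Op 1: place BK@(3,2)
Op 2: place BQ@(4,4)
Op 3: place WK@(0,1)
Op 4: place BB@(3,4)
Op 5: place BR@(3,1)
Op 6: remove (0,1)
Op 7: place BK@(4,0)
Op 8: place BN@(4,1)
Op 9: place WQ@(2,3)
Per-piece attacks for B:
  BR@(3,1): attacks (3,2) (3,0) (4,1) (2,1) (1,1) (0,1) [ray(0,1) blocked at (3,2); ray(1,0) blocked at (4,1)]
  BK@(3,2): attacks (3,3) (3,1) (4,2) (2,2) (4,3) (4,1) (2,3) (2,1)
  BB@(3,4): attacks (4,3) (2,3) [ray(-1,-1) blocked at (2,3)]
  BK@(4,0): attacks (4,1) (3,0) (3,1)
  BN@(4,1): attacks (3,3) (2,2) (2,0)
  BQ@(4,4): attacks (4,3) (4,2) (4,1) (3,4) (3,3) (2,2) (1,1) (0,0) [ray(0,-1) blocked at (4,1); ray(-1,0) blocked at (3,4)]
B attacks (4,4): no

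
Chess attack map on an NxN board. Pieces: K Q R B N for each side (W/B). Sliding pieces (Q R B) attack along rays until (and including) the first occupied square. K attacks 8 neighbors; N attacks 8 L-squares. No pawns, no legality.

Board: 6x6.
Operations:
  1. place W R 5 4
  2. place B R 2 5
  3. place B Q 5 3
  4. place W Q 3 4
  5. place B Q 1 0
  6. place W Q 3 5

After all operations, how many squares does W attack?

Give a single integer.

Answer: 22

Derivation:
Op 1: place WR@(5,4)
Op 2: place BR@(2,5)
Op 3: place BQ@(5,3)
Op 4: place WQ@(3,4)
Op 5: place BQ@(1,0)
Op 6: place WQ@(3,5)
Per-piece attacks for W:
  WQ@(3,4): attacks (3,5) (3,3) (3,2) (3,1) (3,0) (4,4) (5,4) (2,4) (1,4) (0,4) (4,5) (4,3) (5,2) (2,5) (2,3) (1,2) (0,1) [ray(0,1) blocked at (3,5); ray(1,0) blocked at (5,4); ray(-1,1) blocked at (2,5)]
  WQ@(3,5): attacks (3,4) (4,5) (5,5) (2,5) (4,4) (5,3) (2,4) (1,3) (0,2) [ray(0,-1) blocked at (3,4); ray(-1,0) blocked at (2,5); ray(1,-1) blocked at (5,3)]
  WR@(5,4): attacks (5,5) (5,3) (4,4) (3,4) [ray(0,-1) blocked at (5,3); ray(-1,0) blocked at (3,4)]
Union (22 distinct): (0,1) (0,2) (0,4) (1,2) (1,3) (1,4) (2,3) (2,4) (2,5) (3,0) (3,1) (3,2) (3,3) (3,4) (3,5) (4,3) (4,4) (4,5) (5,2) (5,3) (5,4) (5,5)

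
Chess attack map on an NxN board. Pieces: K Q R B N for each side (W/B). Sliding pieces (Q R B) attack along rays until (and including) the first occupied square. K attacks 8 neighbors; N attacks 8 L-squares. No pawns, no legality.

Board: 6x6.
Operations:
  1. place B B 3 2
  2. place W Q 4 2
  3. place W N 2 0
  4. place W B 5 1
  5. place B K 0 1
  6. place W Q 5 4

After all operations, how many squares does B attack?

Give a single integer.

Answer: 13

Derivation:
Op 1: place BB@(3,2)
Op 2: place WQ@(4,2)
Op 3: place WN@(2,0)
Op 4: place WB@(5,1)
Op 5: place BK@(0,1)
Op 6: place WQ@(5,4)
Per-piece attacks for B:
  BK@(0,1): attacks (0,2) (0,0) (1,1) (1,2) (1,0)
  BB@(3,2): attacks (4,3) (5,4) (4,1) (5,0) (2,3) (1,4) (0,5) (2,1) (1,0) [ray(1,1) blocked at (5,4)]
Union (13 distinct): (0,0) (0,2) (0,5) (1,0) (1,1) (1,2) (1,4) (2,1) (2,3) (4,1) (4,3) (5,0) (5,4)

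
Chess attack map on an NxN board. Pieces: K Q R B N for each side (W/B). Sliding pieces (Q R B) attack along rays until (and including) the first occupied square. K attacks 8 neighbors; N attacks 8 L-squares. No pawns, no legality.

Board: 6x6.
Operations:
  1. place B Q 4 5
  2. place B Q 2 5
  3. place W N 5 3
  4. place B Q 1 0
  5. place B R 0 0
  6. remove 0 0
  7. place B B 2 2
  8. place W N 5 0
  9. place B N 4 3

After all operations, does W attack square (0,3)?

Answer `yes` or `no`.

Op 1: place BQ@(4,5)
Op 2: place BQ@(2,5)
Op 3: place WN@(5,3)
Op 4: place BQ@(1,0)
Op 5: place BR@(0,0)
Op 6: remove (0,0)
Op 7: place BB@(2,2)
Op 8: place WN@(5,0)
Op 9: place BN@(4,3)
Per-piece attacks for W:
  WN@(5,0): attacks (4,2) (3,1)
  WN@(5,3): attacks (4,5) (3,4) (4,1) (3,2)
W attacks (0,3): no

Answer: no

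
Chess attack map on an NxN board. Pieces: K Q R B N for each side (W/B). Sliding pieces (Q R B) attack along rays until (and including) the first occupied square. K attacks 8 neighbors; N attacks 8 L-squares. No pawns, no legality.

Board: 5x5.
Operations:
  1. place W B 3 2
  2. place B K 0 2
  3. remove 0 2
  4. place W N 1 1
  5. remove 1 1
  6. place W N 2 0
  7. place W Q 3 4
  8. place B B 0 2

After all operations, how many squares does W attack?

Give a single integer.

Op 1: place WB@(3,2)
Op 2: place BK@(0,2)
Op 3: remove (0,2)
Op 4: place WN@(1,1)
Op 5: remove (1,1)
Op 6: place WN@(2,0)
Op 7: place WQ@(3,4)
Op 8: place BB@(0,2)
Per-piece attacks for W:
  WN@(2,0): attacks (3,2) (4,1) (1,2) (0,1)
  WB@(3,2): attacks (4,3) (4,1) (2,3) (1,4) (2,1) (1,0)
  WQ@(3,4): attacks (3,3) (3,2) (4,4) (2,4) (1,4) (0,4) (4,3) (2,3) (1,2) (0,1) [ray(0,-1) blocked at (3,2)]
Union (13 distinct): (0,1) (0,4) (1,0) (1,2) (1,4) (2,1) (2,3) (2,4) (3,2) (3,3) (4,1) (4,3) (4,4)

Answer: 13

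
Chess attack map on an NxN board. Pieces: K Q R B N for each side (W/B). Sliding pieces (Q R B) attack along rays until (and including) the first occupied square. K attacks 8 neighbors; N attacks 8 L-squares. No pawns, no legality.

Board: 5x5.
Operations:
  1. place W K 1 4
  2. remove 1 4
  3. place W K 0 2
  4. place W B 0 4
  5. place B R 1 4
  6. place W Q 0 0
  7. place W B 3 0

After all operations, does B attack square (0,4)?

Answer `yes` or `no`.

Op 1: place WK@(1,4)
Op 2: remove (1,4)
Op 3: place WK@(0,2)
Op 4: place WB@(0,4)
Op 5: place BR@(1,4)
Op 6: place WQ@(0,0)
Op 7: place WB@(3,0)
Per-piece attacks for B:
  BR@(1,4): attacks (1,3) (1,2) (1,1) (1,0) (2,4) (3,4) (4,4) (0,4) [ray(-1,0) blocked at (0,4)]
B attacks (0,4): yes

Answer: yes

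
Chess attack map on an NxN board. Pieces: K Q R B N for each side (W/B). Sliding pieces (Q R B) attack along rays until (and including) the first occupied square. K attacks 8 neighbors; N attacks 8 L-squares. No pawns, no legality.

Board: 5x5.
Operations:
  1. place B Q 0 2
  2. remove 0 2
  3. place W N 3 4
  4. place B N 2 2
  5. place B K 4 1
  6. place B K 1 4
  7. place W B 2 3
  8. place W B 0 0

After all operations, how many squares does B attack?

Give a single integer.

Answer: 16

Derivation:
Op 1: place BQ@(0,2)
Op 2: remove (0,2)
Op 3: place WN@(3,4)
Op 4: place BN@(2,2)
Op 5: place BK@(4,1)
Op 6: place BK@(1,4)
Op 7: place WB@(2,3)
Op 8: place WB@(0,0)
Per-piece attacks for B:
  BK@(1,4): attacks (1,3) (2,4) (0,4) (2,3) (0,3)
  BN@(2,2): attacks (3,4) (4,3) (1,4) (0,3) (3,0) (4,1) (1,0) (0,1)
  BK@(4,1): attacks (4,2) (4,0) (3,1) (3,2) (3,0)
Union (16 distinct): (0,1) (0,3) (0,4) (1,0) (1,3) (1,4) (2,3) (2,4) (3,0) (3,1) (3,2) (3,4) (4,0) (4,1) (4,2) (4,3)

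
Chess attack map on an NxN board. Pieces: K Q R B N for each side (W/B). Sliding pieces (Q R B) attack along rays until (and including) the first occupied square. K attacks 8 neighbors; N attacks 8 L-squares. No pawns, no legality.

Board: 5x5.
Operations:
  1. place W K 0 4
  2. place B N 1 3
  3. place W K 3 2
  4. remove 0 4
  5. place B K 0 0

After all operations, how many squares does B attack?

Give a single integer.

Answer: 6

Derivation:
Op 1: place WK@(0,4)
Op 2: place BN@(1,3)
Op 3: place WK@(3,2)
Op 4: remove (0,4)
Op 5: place BK@(0,0)
Per-piece attacks for B:
  BK@(0,0): attacks (0,1) (1,0) (1,1)
  BN@(1,3): attacks (3,4) (2,1) (3,2) (0,1)
Union (6 distinct): (0,1) (1,0) (1,1) (2,1) (3,2) (3,4)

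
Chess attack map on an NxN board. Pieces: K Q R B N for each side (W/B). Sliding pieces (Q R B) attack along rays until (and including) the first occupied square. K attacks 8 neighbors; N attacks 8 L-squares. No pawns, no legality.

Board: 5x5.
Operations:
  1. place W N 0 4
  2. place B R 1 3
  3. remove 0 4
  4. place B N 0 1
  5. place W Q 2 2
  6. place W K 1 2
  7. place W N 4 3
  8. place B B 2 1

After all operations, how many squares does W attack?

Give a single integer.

Op 1: place WN@(0,4)
Op 2: place BR@(1,3)
Op 3: remove (0,4)
Op 4: place BN@(0,1)
Op 5: place WQ@(2,2)
Op 6: place WK@(1,2)
Op 7: place WN@(4,3)
Op 8: place BB@(2,1)
Per-piece attacks for W:
  WK@(1,2): attacks (1,3) (1,1) (2,2) (0,2) (2,3) (2,1) (0,3) (0,1)
  WQ@(2,2): attacks (2,3) (2,4) (2,1) (3,2) (4,2) (1,2) (3,3) (4,4) (3,1) (4,0) (1,3) (1,1) (0,0) [ray(0,-1) blocked at (2,1); ray(-1,0) blocked at (1,2); ray(-1,1) blocked at (1,3)]
  WN@(4,3): attacks (2,4) (3,1) (2,2)
Union (17 distinct): (0,0) (0,1) (0,2) (0,3) (1,1) (1,2) (1,3) (2,1) (2,2) (2,3) (2,4) (3,1) (3,2) (3,3) (4,0) (4,2) (4,4)

Answer: 17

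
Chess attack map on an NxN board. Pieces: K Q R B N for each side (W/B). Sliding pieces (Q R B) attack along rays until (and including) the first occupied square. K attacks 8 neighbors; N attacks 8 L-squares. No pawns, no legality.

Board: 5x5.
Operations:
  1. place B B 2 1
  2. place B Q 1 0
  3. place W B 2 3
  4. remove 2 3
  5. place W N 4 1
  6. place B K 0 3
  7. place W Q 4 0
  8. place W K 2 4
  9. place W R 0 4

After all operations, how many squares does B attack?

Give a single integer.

Op 1: place BB@(2,1)
Op 2: place BQ@(1,0)
Op 3: place WB@(2,3)
Op 4: remove (2,3)
Op 5: place WN@(4,1)
Op 6: place BK@(0,3)
Op 7: place WQ@(4,0)
Op 8: place WK@(2,4)
Op 9: place WR@(0,4)
Per-piece attacks for B:
  BK@(0,3): attacks (0,4) (0,2) (1,3) (1,4) (1,2)
  BQ@(1,0): attacks (1,1) (1,2) (1,3) (1,4) (2,0) (3,0) (4,0) (0,0) (2,1) (0,1) [ray(1,0) blocked at (4,0); ray(1,1) blocked at (2,1)]
  BB@(2,1): attacks (3,2) (4,3) (3,0) (1,2) (0,3) (1,0) [ray(-1,1) blocked at (0,3); ray(-1,-1) blocked at (1,0)]
Union (16 distinct): (0,0) (0,1) (0,2) (0,3) (0,4) (1,0) (1,1) (1,2) (1,3) (1,4) (2,0) (2,1) (3,0) (3,2) (4,0) (4,3)

Answer: 16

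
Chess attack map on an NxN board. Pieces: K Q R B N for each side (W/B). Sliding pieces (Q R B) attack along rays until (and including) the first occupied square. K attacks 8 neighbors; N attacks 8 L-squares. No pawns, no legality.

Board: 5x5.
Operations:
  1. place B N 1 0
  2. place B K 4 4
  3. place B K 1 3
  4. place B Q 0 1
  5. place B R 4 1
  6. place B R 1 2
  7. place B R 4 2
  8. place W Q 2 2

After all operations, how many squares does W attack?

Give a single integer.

Op 1: place BN@(1,0)
Op 2: place BK@(4,4)
Op 3: place BK@(1,3)
Op 4: place BQ@(0,1)
Op 5: place BR@(4,1)
Op 6: place BR@(1,2)
Op 7: place BR@(4,2)
Op 8: place WQ@(2,2)
Per-piece attacks for W:
  WQ@(2,2): attacks (2,3) (2,4) (2,1) (2,0) (3,2) (4,2) (1,2) (3,3) (4,4) (3,1) (4,0) (1,3) (1,1) (0,0) [ray(1,0) blocked at (4,2); ray(-1,0) blocked at (1,2); ray(1,1) blocked at (4,4); ray(-1,1) blocked at (1,3)]
Union (14 distinct): (0,0) (1,1) (1,2) (1,3) (2,0) (2,1) (2,3) (2,4) (3,1) (3,2) (3,3) (4,0) (4,2) (4,4)

Answer: 14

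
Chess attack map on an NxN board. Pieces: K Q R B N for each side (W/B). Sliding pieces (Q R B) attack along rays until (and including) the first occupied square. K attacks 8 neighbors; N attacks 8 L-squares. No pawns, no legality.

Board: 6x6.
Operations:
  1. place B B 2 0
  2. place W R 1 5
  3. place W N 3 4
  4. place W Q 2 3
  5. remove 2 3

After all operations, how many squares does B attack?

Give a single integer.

Answer: 5

Derivation:
Op 1: place BB@(2,0)
Op 2: place WR@(1,5)
Op 3: place WN@(3,4)
Op 4: place WQ@(2,3)
Op 5: remove (2,3)
Per-piece attacks for B:
  BB@(2,0): attacks (3,1) (4,2) (5,3) (1,1) (0,2)
Union (5 distinct): (0,2) (1,1) (3,1) (4,2) (5,3)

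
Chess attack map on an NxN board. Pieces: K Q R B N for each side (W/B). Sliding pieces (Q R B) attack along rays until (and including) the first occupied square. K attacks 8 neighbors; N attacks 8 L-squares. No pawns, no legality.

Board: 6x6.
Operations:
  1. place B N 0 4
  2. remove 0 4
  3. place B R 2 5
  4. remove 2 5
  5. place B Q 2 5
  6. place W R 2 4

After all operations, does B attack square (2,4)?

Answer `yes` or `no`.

Op 1: place BN@(0,4)
Op 2: remove (0,4)
Op 3: place BR@(2,5)
Op 4: remove (2,5)
Op 5: place BQ@(2,5)
Op 6: place WR@(2,4)
Per-piece attacks for B:
  BQ@(2,5): attacks (2,4) (3,5) (4,5) (5,5) (1,5) (0,5) (3,4) (4,3) (5,2) (1,4) (0,3) [ray(0,-1) blocked at (2,4)]
B attacks (2,4): yes

Answer: yes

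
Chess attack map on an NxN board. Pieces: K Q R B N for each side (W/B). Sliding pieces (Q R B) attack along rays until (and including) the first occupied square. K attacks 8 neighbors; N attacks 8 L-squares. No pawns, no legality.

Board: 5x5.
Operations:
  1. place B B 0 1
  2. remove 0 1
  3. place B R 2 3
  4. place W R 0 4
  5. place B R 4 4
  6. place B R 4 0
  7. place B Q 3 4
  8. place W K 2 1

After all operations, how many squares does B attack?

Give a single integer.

Answer: 21

Derivation:
Op 1: place BB@(0,1)
Op 2: remove (0,1)
Op 3: place BR@(2,3)
Op 4: place WR@(0,4)
Op 5: place BR@(4,4)
Op 6: place BR@(4,0)
Op 7: place BQ@(3,4)
Op 8: place WK@(2,1)
Per-piece attacks for B:
  BR@(2,3): attacks (2,4) (2,2) (2,1) (3,3) (4,3) (1,3) (0,3) [ray(0,-1) blocked at (2,1)]
  BQ@(3,4): attacks (3,3) (3,2) (3,1) (3,0) (4,4) (2,4) (1,4) (0,4) (4,3) (2,3) [ray(1,0) blocked at (4,4); ray(-1,0) blocked at (0,4); ray(-1,-1) blocked at (2,3)]
  BR@(4,0): attacks (4,1) (4,2) (4,3) (4,4) (3,0) (2,0) (1,0) (0,0) [ray(0,1) blocked at (4,4)]
  BR@(4,4): attacks (4,3) (4,2) (4,1) (4,0) (3,4) [ray(0,-1) blocked at (4,0); ray(-1,0) blocked at (3,4)]
Union (21 distinct): (0,0) (0,3) (0,4) (1,0) (1,3) (1,4) (2,0) (2,1) (2,2) (2,3) (2,4) (3,0) (3,1) (3,2) (3,3) (3,4) (4,0) (4,1) (4,2) (4,3) (4,4)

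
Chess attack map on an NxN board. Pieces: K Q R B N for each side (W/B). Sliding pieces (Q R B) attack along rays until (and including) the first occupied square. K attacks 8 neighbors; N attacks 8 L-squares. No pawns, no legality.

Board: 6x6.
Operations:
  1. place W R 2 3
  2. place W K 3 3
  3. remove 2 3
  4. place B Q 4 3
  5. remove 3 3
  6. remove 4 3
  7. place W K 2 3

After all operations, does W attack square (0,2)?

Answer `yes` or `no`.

Op 1: place WR@(2,3)
Op 2: place WK@(3,3)
Op 3: remove (2,3)
Op 4: place BQ@(4,3)
Op 5: remove (3,3)
Op 6: remove (4,3)
Op 7: place WK@(2,3)
Per-piece attacks for W:
  WK@(2,3): attacks (2,4) (2,2) (3,3) (1,3) (3,4) (3,2) (1,4) (1,2)
W attacks (0,2): no

Answer: no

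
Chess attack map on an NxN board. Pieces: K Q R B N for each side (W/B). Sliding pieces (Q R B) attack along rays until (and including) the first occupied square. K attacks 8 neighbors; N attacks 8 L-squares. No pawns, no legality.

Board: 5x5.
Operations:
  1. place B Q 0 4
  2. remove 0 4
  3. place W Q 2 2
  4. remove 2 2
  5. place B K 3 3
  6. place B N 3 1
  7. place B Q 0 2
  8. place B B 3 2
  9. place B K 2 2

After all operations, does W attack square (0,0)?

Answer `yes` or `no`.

Answer: no

Derivation:
Op 1: place BQ@(0,4)
Op 2: remove (0,4)
Op 3: place WQ@(2,2)
Op 4: remove (2,2)
Op 5: place BK@(3,3)
Op 6: place BN@(3,1)
Op 7: place BQ@(0,2)
Op 8: place BB@(3,2)
Op 9: place BK@(2,2)
Per-piece attacks for W:
W attacks (0,0): no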